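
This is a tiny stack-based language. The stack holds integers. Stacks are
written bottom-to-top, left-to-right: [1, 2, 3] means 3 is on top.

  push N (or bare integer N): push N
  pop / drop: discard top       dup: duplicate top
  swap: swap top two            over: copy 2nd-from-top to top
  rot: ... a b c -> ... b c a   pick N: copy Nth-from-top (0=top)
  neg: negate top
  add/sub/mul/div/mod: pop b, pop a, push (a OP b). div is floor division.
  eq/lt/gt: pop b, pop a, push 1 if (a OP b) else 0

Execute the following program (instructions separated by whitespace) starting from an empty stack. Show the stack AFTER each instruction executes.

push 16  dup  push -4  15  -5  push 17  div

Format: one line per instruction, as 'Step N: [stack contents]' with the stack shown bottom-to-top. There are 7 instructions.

Step 1: [16]
Step 2: [16, 16]
Step 3: [16, 16, -4]
Step 4: [16, 16, -4, 15]
Step 5: [16, 16, -4, 15, -5]
Step 6: [16, 16, -4, 15, -5, 17]
Step 7: [16, 16, -4, 15, -1]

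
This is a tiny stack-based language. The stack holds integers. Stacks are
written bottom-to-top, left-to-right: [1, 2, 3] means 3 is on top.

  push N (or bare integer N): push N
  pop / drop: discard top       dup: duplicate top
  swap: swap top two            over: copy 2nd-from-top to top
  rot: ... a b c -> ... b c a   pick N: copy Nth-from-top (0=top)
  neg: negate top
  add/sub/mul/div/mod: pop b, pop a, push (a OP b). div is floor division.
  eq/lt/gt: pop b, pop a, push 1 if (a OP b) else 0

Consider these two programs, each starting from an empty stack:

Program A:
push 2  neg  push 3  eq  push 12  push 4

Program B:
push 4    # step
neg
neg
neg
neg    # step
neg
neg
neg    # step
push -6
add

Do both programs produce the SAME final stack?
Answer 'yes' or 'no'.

Program A trace:
  After 'push 2': [2]
  After 'neg': [-2]
  After 'push 3': [-2, 3]
  After 'eq': [0]
  After 'push 12': [0, 12]
  After 'push 4': [0, 12, 4]
Program A final stack: [0, 12, 4]

Program B trace:
  After 'push 4': [4]
  After 'neg': [-4]
  After 'neg': [4]
  After 'neg': [-4]
  After 'neg': [4]
  After 'neg': [-4]
  After 'neg': [4]
  After 'neg': [-4]
  After 'push -6': [-4, -6]
  After 'add': [-10]
Program B final stack: [-10]
Same: no

Answer: no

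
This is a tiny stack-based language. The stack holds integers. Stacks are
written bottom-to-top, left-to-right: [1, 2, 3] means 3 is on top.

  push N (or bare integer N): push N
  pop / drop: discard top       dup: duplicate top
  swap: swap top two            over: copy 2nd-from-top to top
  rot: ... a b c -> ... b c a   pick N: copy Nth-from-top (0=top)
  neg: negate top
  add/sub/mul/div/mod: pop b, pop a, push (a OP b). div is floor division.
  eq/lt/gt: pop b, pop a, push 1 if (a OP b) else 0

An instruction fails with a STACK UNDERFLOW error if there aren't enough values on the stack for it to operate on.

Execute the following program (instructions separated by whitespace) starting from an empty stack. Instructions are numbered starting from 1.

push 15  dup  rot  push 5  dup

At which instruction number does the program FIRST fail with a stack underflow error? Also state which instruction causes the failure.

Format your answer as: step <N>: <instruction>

Answer: step 3: rot

Derivation:
Step 1 ('push 15'): stack = [15], depth = 1
Step 2 ('dup'): stack = [15, 15], depth = 2
Step 3 ('rot'): needs 3 value(s) but depth is 2 — STACK UNDERFLOW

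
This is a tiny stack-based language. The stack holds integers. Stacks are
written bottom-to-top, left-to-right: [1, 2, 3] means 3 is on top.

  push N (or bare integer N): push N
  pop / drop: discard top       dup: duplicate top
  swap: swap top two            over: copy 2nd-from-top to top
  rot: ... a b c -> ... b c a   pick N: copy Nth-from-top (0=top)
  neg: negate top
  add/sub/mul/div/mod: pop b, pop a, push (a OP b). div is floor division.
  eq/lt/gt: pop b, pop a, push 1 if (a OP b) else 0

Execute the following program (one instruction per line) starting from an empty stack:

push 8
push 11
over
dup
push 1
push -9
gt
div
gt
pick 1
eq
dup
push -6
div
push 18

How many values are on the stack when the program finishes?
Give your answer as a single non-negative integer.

Answer: 5

Derivation:
After 'push 8': stack = [8] (depth 1)
After 'push 11': stack = [8, 11] (depth 2)
After 'over': stack = [8, 11, 8] (depth 3)
After 'dup': stack = [8, 11, 8, 8] (depth 4)
After 'push 1': stack = [8, 11, 8, 8, 1] (depth 5)
After 'push -9': stack = [8, 11, 8, 8, 1, -9] (depth 6)
After 'gt': stack = [8, 11, 8, 8, 1] (depth 5)
After 'div': stack = [8, 11, 8, 8] (depth 4)
After 'gt': stack = [8, 11, 0] (depth 3)
After 'pick 1': stack = [8, 11, 0, 11] (depth 4)
After 'eq': stack = [8, 11, 0] (depth 3)
After 'dup': stack = [8, 11, 0, 0] (depth 4)
After 'push -6': stack = [8, 11, 0, 0, -6] (depth 5)
After 'div': stack = [8, 11, 0, 0] (depth 4)
After 'push 18': stack = [8, 11, 0, 0, 18] (depth 5)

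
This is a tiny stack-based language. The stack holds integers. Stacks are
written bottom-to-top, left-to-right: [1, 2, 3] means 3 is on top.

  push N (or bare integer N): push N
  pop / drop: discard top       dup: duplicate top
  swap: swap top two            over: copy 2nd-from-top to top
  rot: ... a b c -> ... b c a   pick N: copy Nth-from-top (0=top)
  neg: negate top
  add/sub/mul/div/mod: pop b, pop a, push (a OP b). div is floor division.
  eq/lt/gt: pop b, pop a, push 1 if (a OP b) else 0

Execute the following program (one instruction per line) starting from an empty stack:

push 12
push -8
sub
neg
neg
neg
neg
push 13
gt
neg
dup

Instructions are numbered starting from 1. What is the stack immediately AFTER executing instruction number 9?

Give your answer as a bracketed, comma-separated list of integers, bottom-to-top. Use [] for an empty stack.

Step 1 ('push 12'): [12]
Step 2 ('push -8'): [12, -8]
Step 3 ('sub'): [20]
Step 4 ('neg'): [-20]
Step 5 ('neg'): [20]
Step 6 ('neg'): [-20]
Step 7 ('neg'): [20]
Step 8 ('push 13'): [20, 13]
Step 9 ('gt'): [1]

Answer: [1]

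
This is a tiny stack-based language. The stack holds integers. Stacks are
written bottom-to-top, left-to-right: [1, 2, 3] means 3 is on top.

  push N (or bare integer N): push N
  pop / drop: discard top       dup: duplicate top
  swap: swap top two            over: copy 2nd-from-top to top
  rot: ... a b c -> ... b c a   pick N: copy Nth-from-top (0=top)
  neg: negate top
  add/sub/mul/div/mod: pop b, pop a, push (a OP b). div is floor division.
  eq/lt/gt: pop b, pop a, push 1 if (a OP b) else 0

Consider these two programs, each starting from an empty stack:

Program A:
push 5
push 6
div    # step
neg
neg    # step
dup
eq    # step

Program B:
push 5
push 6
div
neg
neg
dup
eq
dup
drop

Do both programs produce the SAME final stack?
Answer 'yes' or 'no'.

Program A trace:
  After 'push 5': [5]
  After 'push 6': [5, 6]
  After 'div': [0]
  After 'neg': [0]
  After 'neg': [0]
  After 'dup': [0, 0]
  After 'eq': [1]
Program A final stack: [1]

Program B trace:
  After 'push 5': [5]
  After 'push 6': [5, 6]
  After 'div': [0]
  After 'neg': [0]
  After 'neg': [0]
  After 'dup': [0, 0]
  After 'eq': [1]
  After 'dup': [1, 1]
  After 'drop': [1]
Program B final stack: [1]
Same: yes

Answer: yes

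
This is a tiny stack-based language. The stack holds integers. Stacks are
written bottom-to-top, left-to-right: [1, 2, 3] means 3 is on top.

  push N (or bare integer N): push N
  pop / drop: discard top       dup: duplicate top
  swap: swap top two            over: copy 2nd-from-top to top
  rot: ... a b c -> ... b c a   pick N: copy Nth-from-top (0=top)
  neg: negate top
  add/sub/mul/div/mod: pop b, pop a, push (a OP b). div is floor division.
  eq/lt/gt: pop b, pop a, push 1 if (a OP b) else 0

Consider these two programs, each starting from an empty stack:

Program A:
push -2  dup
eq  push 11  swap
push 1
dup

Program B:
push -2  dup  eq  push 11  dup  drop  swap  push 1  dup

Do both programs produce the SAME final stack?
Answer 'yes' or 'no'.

Program A trace:
  After 'push -2': [-2]
  After 'dup': [-2, -2]
  After 'eq': [1]
  After 'push 11': [1, 11]
  After 'swap': [11, 1]
  After 'push 1': [11, 1, 1]
  After 'dup': [11, 1, 1, 1]
Program A final stack: [11, 1, 1, 1]

Program B trace:
  After 'push -2': [-2]
  After 'dup': [-2, -2]
  After 'eq': [1]
  After 'push 11': [1, 11]
  After 'dup': [1, 11, 11]
  After 'drop': [1, 11]
  After 'swap': [11, 1]
  After 'push 1': [11, 1, 1]
  After 'dup': [11, 1, 1, 1]
Program B final stack: [11, 1, 1, 1]
Same: yes

Answer: yes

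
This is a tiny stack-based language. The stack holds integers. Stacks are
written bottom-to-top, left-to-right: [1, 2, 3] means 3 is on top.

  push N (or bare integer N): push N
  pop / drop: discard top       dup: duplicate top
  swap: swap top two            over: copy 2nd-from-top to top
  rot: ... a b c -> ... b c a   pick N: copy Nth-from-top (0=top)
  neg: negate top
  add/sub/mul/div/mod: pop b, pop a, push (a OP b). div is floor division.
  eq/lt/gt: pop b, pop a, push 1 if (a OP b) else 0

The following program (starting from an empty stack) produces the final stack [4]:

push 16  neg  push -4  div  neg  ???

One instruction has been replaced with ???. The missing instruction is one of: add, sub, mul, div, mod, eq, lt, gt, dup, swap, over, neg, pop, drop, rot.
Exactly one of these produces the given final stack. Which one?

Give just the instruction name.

Answer: neg

Derivation:
Stack before ???: [-4]
Stack after ???:  [4]
The instruction that transforms [-4] -> [4] is: neg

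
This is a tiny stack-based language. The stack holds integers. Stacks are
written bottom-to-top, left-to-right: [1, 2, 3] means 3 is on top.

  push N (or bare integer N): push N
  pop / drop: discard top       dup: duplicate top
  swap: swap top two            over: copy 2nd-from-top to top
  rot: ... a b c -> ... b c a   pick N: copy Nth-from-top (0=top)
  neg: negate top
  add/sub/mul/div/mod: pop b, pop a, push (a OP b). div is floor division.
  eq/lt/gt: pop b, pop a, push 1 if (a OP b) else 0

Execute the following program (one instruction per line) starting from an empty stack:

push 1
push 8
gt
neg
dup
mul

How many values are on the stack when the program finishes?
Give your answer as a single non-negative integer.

After 'push 1': stack = [1] (depth 1)
After 'push 8': stack = [1, 8] (depth 2)
After 'gt': stack = [0] (depth 1)
After 'neg': stack = [0] (depth 1)
After 'dup': stack = [0, 0] (depth 2)
After 'mul': stack = [0] (depth 1)

Answer: 1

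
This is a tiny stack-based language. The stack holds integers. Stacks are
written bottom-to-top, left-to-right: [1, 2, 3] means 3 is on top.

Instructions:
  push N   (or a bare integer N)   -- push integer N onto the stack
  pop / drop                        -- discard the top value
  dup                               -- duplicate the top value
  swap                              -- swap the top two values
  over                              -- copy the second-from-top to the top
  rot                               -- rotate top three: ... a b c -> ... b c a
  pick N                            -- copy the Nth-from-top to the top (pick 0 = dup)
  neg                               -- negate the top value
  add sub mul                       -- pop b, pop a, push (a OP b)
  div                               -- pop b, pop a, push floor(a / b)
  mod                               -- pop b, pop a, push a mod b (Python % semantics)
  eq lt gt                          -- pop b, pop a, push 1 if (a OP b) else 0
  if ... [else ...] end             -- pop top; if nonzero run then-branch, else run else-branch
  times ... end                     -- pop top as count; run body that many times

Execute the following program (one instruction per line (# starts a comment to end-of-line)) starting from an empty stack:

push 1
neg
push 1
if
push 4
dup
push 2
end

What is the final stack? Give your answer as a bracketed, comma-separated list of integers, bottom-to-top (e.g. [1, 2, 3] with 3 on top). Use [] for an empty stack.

Answer: [-1, 4, 4, 2]

Derivation:
After 'push 1': [1]
After 'neg': [-1]
After 'push 1': [-1, 1]
After 'if': [-1]
After 'push 4': [-1, 4]
After 'dup': [-1, 4, 4]
After 'push 2': [-1, 4, 4, 2]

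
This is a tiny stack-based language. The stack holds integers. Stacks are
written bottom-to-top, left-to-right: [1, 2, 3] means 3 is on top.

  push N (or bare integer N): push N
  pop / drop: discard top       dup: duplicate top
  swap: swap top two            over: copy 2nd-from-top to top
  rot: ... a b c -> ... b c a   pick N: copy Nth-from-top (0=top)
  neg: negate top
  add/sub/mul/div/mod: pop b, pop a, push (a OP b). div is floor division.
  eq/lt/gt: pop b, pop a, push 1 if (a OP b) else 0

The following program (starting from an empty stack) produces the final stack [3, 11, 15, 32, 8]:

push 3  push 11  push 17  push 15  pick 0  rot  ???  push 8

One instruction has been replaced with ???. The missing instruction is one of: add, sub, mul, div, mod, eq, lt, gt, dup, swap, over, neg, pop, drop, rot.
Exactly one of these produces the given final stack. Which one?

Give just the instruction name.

Answer: add

Derivation:
Stack before ???: [3, 11, 15, 15, 17]
Stack after ???:  [3, 11, 15, 32]
The instruction that transforms [3, 11, 15, 15, 17] -> [3, 11, 15, 32] is: add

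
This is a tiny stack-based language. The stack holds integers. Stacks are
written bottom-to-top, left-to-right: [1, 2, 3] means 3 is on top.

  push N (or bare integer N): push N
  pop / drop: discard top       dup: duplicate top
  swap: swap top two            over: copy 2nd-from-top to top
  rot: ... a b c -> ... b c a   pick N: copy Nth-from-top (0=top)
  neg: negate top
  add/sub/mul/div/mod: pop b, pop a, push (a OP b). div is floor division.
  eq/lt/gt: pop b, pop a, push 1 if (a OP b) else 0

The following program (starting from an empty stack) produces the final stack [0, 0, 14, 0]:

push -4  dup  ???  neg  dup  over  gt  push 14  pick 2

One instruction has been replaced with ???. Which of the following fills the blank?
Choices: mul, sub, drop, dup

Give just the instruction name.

Stack before ???: [-4, -4]
Stack after ???:  [0]
Checking each choice:
  mul: produces [-16, 0, 14, -16]
  sub: MATCH
  drop: produces [4, 0, 14, 4]
  dup: produces [-4, -4, 4, 0, 14, 4]


Answer: sub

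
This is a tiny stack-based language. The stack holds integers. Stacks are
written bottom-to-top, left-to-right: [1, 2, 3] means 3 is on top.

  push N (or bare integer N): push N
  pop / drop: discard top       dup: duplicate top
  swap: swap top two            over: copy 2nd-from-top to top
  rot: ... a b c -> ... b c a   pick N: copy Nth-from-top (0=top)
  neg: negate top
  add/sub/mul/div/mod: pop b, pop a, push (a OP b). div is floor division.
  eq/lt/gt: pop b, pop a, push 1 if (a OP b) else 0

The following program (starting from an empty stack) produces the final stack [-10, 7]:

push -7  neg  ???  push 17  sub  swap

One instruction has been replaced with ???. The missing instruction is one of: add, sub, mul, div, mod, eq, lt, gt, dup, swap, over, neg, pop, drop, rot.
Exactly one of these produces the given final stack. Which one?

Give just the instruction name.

Stack before ???: [7]
Stack after ???:  [7, 7]
The instruction that transforms [7] -> [7, 7] is: dup

Answer: dup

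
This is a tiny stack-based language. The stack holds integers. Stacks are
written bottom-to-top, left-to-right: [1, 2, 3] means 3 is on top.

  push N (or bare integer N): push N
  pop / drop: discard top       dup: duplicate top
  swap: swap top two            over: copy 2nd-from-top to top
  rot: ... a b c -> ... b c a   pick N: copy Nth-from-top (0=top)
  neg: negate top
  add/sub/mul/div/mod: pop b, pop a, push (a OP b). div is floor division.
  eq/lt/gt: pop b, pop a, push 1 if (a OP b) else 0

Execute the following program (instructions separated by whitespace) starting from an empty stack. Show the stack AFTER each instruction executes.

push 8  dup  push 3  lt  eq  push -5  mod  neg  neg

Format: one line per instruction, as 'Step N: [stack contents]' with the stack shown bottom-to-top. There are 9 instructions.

Step 1: [8]
Step 2: [8, 8]
Step 3: [8, 8, 3]
Step 4: [8, 0]
Step 5: [0]
Step 6: [0, -5]
Step 7: [0]
Step 8: [0]
Step 9: [0]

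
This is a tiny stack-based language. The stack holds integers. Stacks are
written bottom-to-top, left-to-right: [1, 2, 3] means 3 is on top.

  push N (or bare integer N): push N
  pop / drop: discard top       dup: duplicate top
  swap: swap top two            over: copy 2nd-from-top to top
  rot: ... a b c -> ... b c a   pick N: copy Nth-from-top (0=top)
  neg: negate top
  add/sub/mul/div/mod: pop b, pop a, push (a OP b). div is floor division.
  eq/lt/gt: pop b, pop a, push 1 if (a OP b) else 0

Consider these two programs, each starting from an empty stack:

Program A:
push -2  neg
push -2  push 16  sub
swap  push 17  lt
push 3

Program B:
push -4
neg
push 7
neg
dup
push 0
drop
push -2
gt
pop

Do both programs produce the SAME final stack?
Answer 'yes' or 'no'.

Program A trace:
  After 'push -2': [-2]
  After 'neg': [2]
  After 'push -2': [2, -2]
  After 'push 16': [2, -2, 16]
  After 'sub': [2, -18]
  After 'swap': [-18, 2]
  After 'push 17': [-18, 2, 17]
  After 'lt': [-18, 1]
  After 'push 3': [-18, 1, 3]
Program A final stack: [-18, 1, 3]

Program B trace:
  After 'push -4': [-4]
  After 'neg': [4]
  After 'push 7': [4, 7]
  After 'neg': [4, -7]
  After 'dup': [4, -7, -7]
  After 'push 0': [4, -7, -7, 0]
  After 'drop': [4, -7, -7]
  After 'push -2': [4, -7, -7, -2]
  After 'gt': [4, -7, 0]
  After 'pop': [4, -7]
Program B final stack: [4, -7]
Same: no

Answer: no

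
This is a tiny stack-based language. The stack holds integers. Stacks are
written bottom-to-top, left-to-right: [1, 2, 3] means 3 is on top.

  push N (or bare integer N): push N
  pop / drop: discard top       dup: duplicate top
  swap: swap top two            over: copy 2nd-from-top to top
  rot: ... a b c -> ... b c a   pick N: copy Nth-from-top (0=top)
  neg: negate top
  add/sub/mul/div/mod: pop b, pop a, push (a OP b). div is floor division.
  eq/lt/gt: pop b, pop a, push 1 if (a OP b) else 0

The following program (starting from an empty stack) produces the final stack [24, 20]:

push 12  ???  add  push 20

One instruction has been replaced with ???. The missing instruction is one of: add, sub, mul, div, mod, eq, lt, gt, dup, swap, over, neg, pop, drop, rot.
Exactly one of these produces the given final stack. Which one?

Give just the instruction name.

Answer: dup

Derivation:
Stack before ???: [12]
Stack after ???:  [12, 12]
The instruction that transforms [12] -> [12, 12] is: dup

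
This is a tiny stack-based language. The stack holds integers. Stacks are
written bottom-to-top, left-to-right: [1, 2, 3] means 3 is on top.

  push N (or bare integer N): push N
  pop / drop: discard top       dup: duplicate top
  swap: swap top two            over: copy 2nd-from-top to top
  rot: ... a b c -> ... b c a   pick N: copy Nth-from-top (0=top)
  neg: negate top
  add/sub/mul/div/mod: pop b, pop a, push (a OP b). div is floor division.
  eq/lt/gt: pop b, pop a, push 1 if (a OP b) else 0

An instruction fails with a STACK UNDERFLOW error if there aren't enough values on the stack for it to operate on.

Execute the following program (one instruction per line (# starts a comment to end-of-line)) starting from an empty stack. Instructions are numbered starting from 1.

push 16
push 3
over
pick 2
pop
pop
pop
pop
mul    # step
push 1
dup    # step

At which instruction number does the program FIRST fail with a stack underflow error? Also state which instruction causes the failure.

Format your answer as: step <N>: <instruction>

Step 1 ('push 16'): stack = [16], depth = 1
Step 2 ('push 3'): stack = [16, 3], depth = 2
Step 3 ('over'): stack = [16, 3, 16], depth = 3
Step 4 ('pick 2'): stack = [16, 3, 16, 16], depth = 4
Step 5 ('pop'): stack = [16, 3, 16], depth = 3
Step 6 ('pop'): stack = [16, 3], depth = 2
Step 7 ('pop'): stack = [16], depth = 1
Step 8 ('pop'): stack = [], depth = 0
Step 9 ('mul'): needs 2 value(s) but depth is 0 — STACK UNDERFLOW

Answer: step 9: mul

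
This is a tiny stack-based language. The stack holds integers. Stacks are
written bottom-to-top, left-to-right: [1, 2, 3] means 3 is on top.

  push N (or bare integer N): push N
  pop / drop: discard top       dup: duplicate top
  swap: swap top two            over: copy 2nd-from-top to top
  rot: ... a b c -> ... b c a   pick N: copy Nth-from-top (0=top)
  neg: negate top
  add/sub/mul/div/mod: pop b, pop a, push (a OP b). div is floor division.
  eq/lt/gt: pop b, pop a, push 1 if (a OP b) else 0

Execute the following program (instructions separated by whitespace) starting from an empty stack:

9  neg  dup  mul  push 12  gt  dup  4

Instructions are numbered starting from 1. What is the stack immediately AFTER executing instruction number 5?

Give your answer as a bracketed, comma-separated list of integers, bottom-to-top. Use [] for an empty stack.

Step 1 ('9'): [9]
Step 2 ('neg'): [-9]
Step 3 ('dup'): [-9, -9]
Step 4 ('mul'): [81]
Step 5 ('push 12'): [81, 12]

Answer: [81, 12]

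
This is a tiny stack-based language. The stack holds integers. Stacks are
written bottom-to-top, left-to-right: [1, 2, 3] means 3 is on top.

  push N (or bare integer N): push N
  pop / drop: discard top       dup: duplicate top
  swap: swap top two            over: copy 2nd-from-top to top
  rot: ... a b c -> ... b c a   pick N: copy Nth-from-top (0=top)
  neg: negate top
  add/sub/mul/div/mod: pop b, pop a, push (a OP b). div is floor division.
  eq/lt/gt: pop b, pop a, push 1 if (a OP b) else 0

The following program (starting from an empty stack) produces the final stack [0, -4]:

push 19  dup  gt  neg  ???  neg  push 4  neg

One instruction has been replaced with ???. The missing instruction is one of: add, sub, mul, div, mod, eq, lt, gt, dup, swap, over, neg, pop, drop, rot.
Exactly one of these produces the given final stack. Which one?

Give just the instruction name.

Answer: neg

Derivation:
Stack before ???: [0]
Stack after ???:  [0]
The instruction that transforms [0] -> [0] is: neg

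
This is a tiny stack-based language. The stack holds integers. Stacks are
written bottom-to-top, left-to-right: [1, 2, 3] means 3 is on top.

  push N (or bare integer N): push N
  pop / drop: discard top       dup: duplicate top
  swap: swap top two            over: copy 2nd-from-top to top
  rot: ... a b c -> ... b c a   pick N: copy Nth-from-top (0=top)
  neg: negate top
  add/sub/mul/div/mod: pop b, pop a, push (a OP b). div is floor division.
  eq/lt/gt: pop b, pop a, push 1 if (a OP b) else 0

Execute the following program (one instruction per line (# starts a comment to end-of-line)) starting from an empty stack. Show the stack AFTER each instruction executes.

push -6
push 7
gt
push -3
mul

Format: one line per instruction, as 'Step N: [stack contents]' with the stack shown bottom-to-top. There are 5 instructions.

Step 1: [-6]
Step 2: [-6, 7]
Step 3: [0]
Step 4: [0, -3]
Step 5: [0]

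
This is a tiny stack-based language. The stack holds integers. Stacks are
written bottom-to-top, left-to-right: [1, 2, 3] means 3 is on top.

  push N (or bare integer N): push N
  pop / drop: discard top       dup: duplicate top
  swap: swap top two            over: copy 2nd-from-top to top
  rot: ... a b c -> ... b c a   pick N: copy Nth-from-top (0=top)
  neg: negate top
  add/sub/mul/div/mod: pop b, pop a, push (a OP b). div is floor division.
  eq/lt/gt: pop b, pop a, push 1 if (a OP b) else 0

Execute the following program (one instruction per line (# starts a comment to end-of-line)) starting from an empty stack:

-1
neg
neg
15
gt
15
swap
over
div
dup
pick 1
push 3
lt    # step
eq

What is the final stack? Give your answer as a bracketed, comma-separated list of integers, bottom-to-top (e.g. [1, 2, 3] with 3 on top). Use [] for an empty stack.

Answer: [15, 0, 0]

Derivation:
After 'push -1': [-1]
After 'neg': [1]
After 'neg': [-1]
After 'push 15': [-1, 15]
After 'gt': [0]
After 'push 15': [0, 15]
After 'swap': [15, 0]
After 'over': [15, 0, 15]
After 'div': [15, 0]
After 'dup': [15, 0, 0]
After 'pick 1': [15, 0, 0, 0]
After 'push 3': [15, 0, 0, 0, 3]
After 'lt': [15, 0, 0, 1]
After 'eq': [15, 0, 0]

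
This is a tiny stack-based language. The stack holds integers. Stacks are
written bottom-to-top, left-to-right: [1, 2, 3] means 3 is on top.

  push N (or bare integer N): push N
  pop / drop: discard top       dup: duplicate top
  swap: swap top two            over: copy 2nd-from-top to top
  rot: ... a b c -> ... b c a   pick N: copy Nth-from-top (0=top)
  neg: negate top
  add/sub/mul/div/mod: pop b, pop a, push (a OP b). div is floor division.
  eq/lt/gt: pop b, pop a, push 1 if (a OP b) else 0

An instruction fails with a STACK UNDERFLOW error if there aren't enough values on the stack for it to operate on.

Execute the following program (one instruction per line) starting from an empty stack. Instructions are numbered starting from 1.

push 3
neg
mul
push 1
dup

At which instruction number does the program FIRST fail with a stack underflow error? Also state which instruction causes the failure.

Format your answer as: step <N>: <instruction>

Step 1 ('push 3'): stack = [3], depth = 1
Step 2 ('neg'): stack = [-3], depth = 1
Step 3 ('mul'): needs 2 value(s) but depth is 1 — STACK UNDERFLOW

Answer: step 3: mul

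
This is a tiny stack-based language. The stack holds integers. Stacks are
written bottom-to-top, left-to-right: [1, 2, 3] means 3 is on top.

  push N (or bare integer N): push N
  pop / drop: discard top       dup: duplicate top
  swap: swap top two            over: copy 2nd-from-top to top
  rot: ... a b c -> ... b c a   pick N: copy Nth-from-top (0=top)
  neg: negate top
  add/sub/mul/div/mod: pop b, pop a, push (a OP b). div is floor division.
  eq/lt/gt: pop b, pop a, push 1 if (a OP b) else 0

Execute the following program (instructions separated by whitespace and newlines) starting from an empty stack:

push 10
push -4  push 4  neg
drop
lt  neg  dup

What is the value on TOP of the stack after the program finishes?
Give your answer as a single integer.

After 'push 10': [10]
After 'push -4': [10, -4]
After 'push 4': [10, -4, 4]
After 'neg': [10, -4, -4]
After 'drop': [10, -4]
After 'lt': [0]
After 'neg': [0]
After 'dup': [0, 0]

Answer: 0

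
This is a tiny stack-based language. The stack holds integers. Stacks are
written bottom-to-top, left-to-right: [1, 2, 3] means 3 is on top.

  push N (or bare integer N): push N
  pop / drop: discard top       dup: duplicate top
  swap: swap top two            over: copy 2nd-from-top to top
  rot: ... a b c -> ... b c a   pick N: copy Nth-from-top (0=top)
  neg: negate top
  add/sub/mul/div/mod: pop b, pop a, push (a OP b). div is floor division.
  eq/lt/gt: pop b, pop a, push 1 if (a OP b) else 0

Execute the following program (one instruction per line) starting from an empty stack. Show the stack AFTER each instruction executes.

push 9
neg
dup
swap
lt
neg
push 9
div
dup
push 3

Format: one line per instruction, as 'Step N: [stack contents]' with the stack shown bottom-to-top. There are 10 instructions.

Step 1: [9]
Step 2: [-9]
Step 3: [-9, -9]
Step 4: [-9, -9]
Step 5: [0]
Step 6: [0]
Step 7: [0, 9]
Step 8: [0]
Step 9: [0, 0]
Step 10: [0, 0, 3]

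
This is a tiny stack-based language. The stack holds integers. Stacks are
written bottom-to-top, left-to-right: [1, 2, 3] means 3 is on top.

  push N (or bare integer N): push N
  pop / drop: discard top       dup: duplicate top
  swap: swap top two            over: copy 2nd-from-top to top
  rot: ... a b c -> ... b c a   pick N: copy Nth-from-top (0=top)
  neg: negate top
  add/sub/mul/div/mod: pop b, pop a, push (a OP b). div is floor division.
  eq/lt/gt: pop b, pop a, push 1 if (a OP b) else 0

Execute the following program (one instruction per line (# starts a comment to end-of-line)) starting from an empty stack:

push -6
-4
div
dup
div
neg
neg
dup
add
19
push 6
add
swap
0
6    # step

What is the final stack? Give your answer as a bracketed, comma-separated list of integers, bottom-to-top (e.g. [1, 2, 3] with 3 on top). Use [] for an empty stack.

After 'push -6': [-6]
After 'push -4': [-6, -4]
After 'div': [1]
After 'dup': [1, 1]
After 'div': [1]
After 'neg': [-1]
After 'neg': [1]
After 'dup': [1, 1]
After 'add': [2]
After 'push 19': [2, 19]
After 'push 6': [2, 19, 6]
After 'add': [2, 25]
After 'swap': [25, 2]
After 'push 0': [25, 2, 0]
After 'push 6': [25, 2, 0, 6]

Answer: [25, 2, 0, 6]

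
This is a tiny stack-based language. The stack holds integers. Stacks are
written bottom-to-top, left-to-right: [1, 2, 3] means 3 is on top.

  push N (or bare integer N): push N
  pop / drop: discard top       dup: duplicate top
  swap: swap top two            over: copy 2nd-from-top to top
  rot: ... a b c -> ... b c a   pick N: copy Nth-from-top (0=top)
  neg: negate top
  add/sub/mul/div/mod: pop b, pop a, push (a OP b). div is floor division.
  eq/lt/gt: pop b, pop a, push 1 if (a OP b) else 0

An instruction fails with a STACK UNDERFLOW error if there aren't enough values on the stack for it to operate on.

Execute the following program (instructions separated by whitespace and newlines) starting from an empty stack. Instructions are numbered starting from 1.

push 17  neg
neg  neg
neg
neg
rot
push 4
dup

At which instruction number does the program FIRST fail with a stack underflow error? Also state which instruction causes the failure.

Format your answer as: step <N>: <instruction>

Answer: step 7: rot

Derivation:
Step 1 ('push 17'): stack = [17], depth = 1
Step 2 ('neg'): stack = [-17], depth = 1
Step 3 ('neg'): stack = [17], depth = 1
Step 4 ('neg'): stack = [-17], depth = 1
Step 5 ('neg'): stack = [17], depth = 1
Step 6 ('neg'): stack = [-17], depth = 1
Step 7 ('rot'): needs 3 value(s) but depth is 1 — STACK UNDERFLOW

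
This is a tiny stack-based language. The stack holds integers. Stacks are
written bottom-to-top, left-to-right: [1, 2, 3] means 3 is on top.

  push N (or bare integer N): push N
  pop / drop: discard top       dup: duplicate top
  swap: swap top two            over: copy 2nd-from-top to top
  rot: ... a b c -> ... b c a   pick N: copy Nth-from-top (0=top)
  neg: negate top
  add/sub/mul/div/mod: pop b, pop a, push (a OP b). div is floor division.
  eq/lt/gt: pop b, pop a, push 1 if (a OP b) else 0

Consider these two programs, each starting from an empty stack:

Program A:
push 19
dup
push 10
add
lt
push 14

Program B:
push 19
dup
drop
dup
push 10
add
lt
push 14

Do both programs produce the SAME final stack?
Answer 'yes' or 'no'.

Answer: yes

Derivation:
Program A trace:
  After 'push 19': [19]
  After 'dup': [19, 19]
  After 'push 10': [19, 19, 10]
  After 'add': [19, 29]
  After 'lt': [1]
  After 'push 14': [1, 14]
Program A final stack: [1, 14]

Program B trace:
  After 'push 19': [19]
  After 'dup': [19, 19]
  After 'drop': [19]
  After 'dup': [19, 19]
  After 'push 10': [19, 19, 10]
  After 'add': [19, 29]
  After 'lt': [1]
  After 'push 14': [1, 14]
Program B final stack: [1, 14]
Same: yes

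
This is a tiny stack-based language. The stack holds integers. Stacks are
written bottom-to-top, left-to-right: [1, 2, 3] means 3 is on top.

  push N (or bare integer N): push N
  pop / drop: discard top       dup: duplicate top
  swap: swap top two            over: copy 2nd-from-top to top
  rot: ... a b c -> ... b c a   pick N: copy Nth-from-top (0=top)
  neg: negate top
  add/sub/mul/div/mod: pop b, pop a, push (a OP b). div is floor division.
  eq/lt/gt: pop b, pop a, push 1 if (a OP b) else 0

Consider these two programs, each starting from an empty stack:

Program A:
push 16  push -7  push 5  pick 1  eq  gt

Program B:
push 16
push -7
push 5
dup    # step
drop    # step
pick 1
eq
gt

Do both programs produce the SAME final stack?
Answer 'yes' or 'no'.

Answer: yes

Derivation:
Program A trace:
  After 'push 16': [16]
  After 'push -7': [16, -7]
  After 'push 5': [16, -7, 5]
  After 'pick 1': [16, -7, 5, -7]
  After 'eq': [16, -7, 0]
  After 'gt': [16, 0]
Program A final stack: [16, 0]

Program B trace:
  After 'push 16': [16]
  After 'push -7': [16, -7]
  After 'push 5': [16, -7, 5]
  After 'dup': [16, -7, 5, 5]
  After 'drop': [16, -7, 5]
  After 'pick 1': [16, -7, 5, -7]
  After 'eq': [16, -7, 0]
  After 'gt': [16, 0]
Program B final stack: [16, 0]
Same: yes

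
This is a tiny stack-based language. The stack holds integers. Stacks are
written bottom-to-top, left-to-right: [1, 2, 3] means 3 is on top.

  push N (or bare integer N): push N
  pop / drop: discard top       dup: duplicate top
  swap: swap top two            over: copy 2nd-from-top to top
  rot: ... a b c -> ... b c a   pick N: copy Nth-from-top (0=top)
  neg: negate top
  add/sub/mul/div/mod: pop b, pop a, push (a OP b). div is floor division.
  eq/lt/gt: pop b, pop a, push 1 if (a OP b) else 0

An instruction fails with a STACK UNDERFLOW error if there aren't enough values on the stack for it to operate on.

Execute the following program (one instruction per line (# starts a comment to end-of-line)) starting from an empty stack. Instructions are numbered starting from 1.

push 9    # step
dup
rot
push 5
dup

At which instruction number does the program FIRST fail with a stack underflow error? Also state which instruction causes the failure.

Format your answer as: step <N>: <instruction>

Answer: step 3: rot

Derivation:
Step 1 ('push 9'): stack = [9], depth = 1
Step 2 ('dup'): stack = [9, 9], depth = 2
Step 3 ('rot'): needs 3 value(s) but depth is 2 — STACK UNDERFLOW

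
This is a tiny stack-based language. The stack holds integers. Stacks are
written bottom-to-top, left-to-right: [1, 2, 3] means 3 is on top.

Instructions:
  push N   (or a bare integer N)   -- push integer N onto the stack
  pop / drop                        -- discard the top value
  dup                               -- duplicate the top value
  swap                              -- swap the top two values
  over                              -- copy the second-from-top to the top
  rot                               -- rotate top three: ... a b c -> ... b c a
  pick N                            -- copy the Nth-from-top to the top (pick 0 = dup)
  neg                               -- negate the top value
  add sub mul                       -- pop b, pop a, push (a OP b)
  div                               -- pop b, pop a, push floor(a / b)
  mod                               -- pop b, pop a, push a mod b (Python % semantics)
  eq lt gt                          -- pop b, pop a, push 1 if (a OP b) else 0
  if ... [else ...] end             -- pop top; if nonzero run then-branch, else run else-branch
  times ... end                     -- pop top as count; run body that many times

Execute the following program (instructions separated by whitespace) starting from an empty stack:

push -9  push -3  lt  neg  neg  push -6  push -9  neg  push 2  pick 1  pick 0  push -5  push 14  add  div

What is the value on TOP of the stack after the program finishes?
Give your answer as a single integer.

After 'push -9': [-9]
After 'push -3': [-9, -3]
After 'lt': [1]
After 'neg': [-1]
After 'neg': [1]
After 'push -6': [1, -6]
After 'push -9': [1, -6, -9]
After 'neg': [1, -6, 9]
After 'push 2': [1, -6, 9, 2]
After 'pick 1': [1, -6, 9, 2, 9]
After 'pick 0': [1, -6, 9, 2, 9, 9]
After 'push -5': [1, -6, 9, 2, 9, 9, -5]
After 'push 14': [1, -6, 9, 2, 9, 9, -5, 14]
After 'add': [1, -6, 9, 2, 9, 9, 9]
After 'div': [1, -6, 9, 2, 9, 1]

Answer: 1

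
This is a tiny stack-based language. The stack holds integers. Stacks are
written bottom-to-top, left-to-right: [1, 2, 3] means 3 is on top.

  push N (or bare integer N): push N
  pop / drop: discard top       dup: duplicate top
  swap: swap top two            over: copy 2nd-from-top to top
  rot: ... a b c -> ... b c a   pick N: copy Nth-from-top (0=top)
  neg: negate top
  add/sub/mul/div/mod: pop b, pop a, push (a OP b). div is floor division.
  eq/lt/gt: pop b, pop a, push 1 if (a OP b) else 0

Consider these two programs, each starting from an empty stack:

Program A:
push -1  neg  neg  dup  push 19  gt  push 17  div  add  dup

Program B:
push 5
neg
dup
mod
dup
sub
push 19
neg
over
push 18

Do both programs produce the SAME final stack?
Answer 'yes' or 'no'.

Program A trace:
  After 'push -1': [-1]
  After 'neg': [1]
  After 'neg': [-1]
  After 'dup': [-1, -1]
  After 'push 19': [-1, -1, 19]
  After 'gt': [-1, 0]
  After 'push 17': [-1, 0, 17]
  After 'div': [-1, 0]
  After 'add': [-1]
  After 'dup': [-1, -1]
Program A final stack: [-1, -1]

Program B trace:
  After 'push 5': [5]
  After 'neg': [-5]
  After 'dup': [-5, -5]
  After 'mod': [0]
  After 'dup': [0, 0]
  After 'sub': [0]
  After 'push 19': [0, 19]
  After 'neg': [0, -19]
  After 'over': [0, -19, 0]
  After 'push 18': [0, -19, 0, 18]
Program B final stack: [0, -19, 0, 18]
Same: no

Answer: no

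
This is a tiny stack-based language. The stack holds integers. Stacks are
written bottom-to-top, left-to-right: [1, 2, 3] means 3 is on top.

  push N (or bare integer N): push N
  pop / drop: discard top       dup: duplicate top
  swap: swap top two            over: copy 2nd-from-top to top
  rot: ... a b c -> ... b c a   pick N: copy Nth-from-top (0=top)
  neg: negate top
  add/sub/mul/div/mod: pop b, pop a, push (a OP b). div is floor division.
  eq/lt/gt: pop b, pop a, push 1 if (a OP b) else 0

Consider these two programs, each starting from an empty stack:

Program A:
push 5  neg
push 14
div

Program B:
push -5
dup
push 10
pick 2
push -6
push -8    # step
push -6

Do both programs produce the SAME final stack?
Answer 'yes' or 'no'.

Answer: no

Derivation:
Program A trace:
  After 'push 5': [5]
  After 'neg': [-5]
  After 'push 14': [-5, 14]
  After 'div': [-1]
Program A final stack: [-1]

Program B trace:
  After 'push -5': [-5]
  After 'dup': [-5, -5]
  After 'push 10': [-5, -5, 10]
  After 'pick 2': [-5, -5, 10, -5]
  After 'push -6': [-5, -5, 10, -5, -6]
  After 'push -8': [-5, -5, 10, -5, -6, -8]
  After 'push -6': [-5, -5, 10, -5, -6, -8, -6]
Program B final stack: [-5, -5, 10, -5, -6, -8, -6]
Same: no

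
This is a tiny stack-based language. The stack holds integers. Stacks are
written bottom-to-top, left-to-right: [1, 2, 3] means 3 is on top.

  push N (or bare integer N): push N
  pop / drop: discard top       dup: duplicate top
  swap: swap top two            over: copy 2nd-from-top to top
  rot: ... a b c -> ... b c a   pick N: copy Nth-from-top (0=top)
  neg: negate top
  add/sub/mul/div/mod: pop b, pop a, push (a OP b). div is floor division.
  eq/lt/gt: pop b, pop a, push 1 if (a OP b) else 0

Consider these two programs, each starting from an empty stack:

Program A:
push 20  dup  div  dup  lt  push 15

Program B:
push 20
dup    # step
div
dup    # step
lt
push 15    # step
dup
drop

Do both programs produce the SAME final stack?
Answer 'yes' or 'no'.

Answer: yes

Derivation:
Program A trace:
  After 'push 20': [20]
  After 'dup': [20, 20]
  After 'div': [1]
  After 'dup': [1, 1]
  After 'lt': [0]
  After 'push 15': [0, 15]
Program A final stack: [0, 15]

Program B trace:
  After 'push 20': [20]
  After 'dup': [20, 20]
  After 'div': [1]
  After 'dup': [1, 1]
  After 'lt': [0]
  After 'push 15': [0, 15]
  After 'dup': [0, 15, 15]
  After 'drop': [0, 15]
Program B final stack: [0, 15]
Same: yes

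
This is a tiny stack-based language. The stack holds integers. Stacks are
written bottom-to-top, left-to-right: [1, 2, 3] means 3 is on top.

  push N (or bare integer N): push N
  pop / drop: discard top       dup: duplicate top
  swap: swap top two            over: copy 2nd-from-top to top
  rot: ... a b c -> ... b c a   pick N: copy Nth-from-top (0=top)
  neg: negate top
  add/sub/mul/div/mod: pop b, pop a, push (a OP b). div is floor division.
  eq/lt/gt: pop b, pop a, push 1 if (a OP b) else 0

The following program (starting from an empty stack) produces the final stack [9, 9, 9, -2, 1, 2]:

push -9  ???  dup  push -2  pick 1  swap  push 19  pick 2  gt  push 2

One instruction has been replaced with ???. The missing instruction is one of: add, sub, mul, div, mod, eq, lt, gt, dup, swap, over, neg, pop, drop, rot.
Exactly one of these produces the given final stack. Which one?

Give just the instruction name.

Answer: neg

Derivation:
Stack before ???: [-9]
Stack after ???:  [9]
The instruction that transforms [-9] -> [9] is: neg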